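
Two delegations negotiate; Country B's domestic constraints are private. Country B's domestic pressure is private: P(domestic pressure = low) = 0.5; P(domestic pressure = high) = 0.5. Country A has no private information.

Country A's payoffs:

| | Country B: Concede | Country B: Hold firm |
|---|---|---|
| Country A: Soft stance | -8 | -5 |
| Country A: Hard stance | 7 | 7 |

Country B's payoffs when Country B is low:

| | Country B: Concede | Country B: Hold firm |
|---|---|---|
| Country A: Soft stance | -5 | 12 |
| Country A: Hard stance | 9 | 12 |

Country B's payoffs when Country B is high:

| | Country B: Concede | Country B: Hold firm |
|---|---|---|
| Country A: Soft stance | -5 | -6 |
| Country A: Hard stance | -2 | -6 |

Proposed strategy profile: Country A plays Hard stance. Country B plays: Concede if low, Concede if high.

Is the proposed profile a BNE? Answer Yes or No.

Country A plays Hard stance: E[Hard stance] = 0.5·(7) + 0.5·(7) = 7; E[Soft stance] = -8. Best-responding. ✓
Country B (domestic pressure low), facing Hard stance: Concede gives 9, Hold firm gives 12. Proposed Concede is not best — profitable deviation exists. ✗
Country B (domestic pressure high), facing Hard stance: Concede gives -2, Hold firm gives -6. Proposed Concede is best. ✓

No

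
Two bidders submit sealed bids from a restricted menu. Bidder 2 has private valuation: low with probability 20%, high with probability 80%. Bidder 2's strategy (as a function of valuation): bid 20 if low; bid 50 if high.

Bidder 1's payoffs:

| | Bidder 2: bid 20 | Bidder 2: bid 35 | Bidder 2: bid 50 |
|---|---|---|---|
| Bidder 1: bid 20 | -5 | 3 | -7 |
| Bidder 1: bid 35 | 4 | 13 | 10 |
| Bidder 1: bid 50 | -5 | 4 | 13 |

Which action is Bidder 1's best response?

bid 50

E[bid 20] = 0.2·(-5) + 0.8·(-7) = -6.6
E[bid 35] = 0.2·(4) + 0.8·(10) = 8.8
E[bid 50] = 0.2·(-5) + 0.8·(13) = 9.4
Best response: bid 50 (9.4 is the largest).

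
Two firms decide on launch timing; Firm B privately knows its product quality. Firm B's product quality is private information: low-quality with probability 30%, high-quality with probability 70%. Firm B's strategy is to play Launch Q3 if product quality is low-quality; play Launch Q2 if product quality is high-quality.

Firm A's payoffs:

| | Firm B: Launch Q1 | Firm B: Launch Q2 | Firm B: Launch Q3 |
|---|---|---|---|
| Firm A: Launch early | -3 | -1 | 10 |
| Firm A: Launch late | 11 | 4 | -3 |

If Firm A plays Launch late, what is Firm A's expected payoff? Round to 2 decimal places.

E[Launch late] = 0.3·(-3) + 0.7·4 = (-0.9) + 2.8 = 1.9

1.90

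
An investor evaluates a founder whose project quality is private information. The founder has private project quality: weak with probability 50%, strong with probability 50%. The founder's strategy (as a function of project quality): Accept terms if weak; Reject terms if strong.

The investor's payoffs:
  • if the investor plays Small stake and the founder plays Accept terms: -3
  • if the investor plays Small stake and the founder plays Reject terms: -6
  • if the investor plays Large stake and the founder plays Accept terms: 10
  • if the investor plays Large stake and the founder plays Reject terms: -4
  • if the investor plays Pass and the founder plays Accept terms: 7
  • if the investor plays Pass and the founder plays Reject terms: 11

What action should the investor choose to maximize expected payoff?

E[Small stake] = 0.5·(-3) + 0.5·(-6) = -4.5
E[Large stake] = 0.5·(10) + 0.5·(-4) = 3
E[Pass] = 0.5·(7) + 0.5·(11) = 9
Best response: Pass (9 is the largest).

Pass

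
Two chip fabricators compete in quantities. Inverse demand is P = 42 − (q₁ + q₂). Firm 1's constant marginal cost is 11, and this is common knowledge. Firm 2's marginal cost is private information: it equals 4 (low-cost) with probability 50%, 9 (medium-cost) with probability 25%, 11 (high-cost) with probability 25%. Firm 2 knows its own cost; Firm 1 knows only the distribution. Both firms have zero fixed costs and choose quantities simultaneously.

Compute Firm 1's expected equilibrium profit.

Firm 2 with cost c maximizes (42 − (q₁+q₂) − c)·q₂, giving q₂(c) = (42 − c − q₁)/2.
E[c₂] = 0.5·4 + 0.25·9 + 0.25·11 = 7
Firm 1's FOC against E[q₂] yields q₁ = (42 − 2·11 + E[c₂])/3 = (42 − 22 + 7)/3 = 9.
E[P] = 42 − (q₁ + E[q₂]) = 20; Firm 1's expected profit = (E[P] − 11)·q₁ = (20 − 11)·9 = 81.

81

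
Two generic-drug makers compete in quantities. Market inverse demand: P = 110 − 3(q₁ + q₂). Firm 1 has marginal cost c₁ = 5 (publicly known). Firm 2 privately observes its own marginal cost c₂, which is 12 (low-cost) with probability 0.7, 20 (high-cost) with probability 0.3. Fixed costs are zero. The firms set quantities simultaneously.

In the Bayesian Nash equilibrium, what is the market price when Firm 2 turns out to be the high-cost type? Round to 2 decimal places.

45.93

Type-c best response for Firm 2: q₂(c) = (110 − c)/6 − q₁/2.
Firm 1 maximizes expected profit; its first-order condition is 110 − 6q₁ − 3E[q₂] − 5 = 0.
Substituting E[q₂] and solving: E[c₂] = 14.4, so q₁ = (110 − 2·5 + 14.4)/9 = 12.7111.
q₂(high-cost) = 8.64444, so P = 110 − 3·(12.7111 + 8.64444) = 45.9333.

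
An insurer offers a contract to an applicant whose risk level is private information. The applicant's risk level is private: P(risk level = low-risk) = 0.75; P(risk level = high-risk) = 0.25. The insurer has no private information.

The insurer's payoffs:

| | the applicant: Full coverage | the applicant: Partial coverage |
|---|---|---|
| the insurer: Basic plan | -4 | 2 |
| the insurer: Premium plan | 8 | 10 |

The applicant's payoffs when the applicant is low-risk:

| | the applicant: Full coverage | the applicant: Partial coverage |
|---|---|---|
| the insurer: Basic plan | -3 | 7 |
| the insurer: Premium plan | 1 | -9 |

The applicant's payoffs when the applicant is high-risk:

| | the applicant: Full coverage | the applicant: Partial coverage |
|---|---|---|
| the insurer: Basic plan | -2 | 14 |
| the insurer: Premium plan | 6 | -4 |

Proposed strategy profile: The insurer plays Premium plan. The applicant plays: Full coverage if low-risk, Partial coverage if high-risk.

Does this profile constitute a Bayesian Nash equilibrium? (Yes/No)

A profile is a BNE iff every type of every player is best-responding given beliefs about the other side.
The insurer plays Premium plan: E[Premium plan] = 0.75·(8) + 0.25·(10) = 8.5; E[Basic plan] = -2.5. Best-responding. ✓
The applicant (risk level low-risk), facing Premium plan: Full coverage gives 1, Partial coverage gives -9. Proposed Full coverage is best. ✓
The applicant (risk level high-risk), facing Premium plan: Full coverage gives 6, Partial coverage gives -4. Proposed Partial coverage is not best — profitable deviation exists. ✗

No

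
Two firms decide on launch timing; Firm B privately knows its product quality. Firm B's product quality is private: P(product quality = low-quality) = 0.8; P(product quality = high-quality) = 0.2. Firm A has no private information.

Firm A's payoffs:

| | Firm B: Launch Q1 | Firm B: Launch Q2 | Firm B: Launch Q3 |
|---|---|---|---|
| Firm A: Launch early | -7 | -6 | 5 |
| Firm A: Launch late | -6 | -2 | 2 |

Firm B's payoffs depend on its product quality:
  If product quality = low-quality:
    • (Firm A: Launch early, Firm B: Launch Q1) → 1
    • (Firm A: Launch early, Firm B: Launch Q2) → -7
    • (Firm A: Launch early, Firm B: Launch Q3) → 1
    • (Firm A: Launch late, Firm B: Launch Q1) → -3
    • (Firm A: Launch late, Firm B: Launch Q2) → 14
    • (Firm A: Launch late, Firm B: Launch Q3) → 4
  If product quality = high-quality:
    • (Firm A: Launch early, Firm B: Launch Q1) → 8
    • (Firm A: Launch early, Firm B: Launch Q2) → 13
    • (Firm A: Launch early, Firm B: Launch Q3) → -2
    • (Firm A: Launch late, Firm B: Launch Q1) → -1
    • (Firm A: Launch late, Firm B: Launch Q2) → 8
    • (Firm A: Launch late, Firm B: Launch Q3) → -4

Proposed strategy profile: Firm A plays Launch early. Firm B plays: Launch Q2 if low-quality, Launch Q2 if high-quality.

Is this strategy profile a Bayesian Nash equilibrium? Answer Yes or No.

No

A profile is a BNE iff every type of every player is best-responding given beliefs about the other side.
Firm A plays Launch early: E[Launch early] = 0.8·(-6) + 0.2·(-6) = -6; E[Launch late] = -2. Not best-responding. ✗
Firm B (product quality low-quality), facing Launch early: Launch Q1 gives 1, Launch Q2 gives -7, Launch Q3 gives 1. Proposed Launch Q2 is not best — profitable deviation exists. ✗
Firm B (product quality high-quality), facing Launch early: Launch Q1 gives 8, Launch Q2 gives 13, Launch Q3 gives -2. Proposed Launch Q2 is best. ✓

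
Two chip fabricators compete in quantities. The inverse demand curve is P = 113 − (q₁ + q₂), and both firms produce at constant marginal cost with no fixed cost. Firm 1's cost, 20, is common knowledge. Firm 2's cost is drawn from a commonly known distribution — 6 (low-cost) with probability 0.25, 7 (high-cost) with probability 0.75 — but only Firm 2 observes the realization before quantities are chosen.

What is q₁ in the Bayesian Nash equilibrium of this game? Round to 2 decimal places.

26.58

Firm 2 with cost c maximizes (113 − (q₁+q₂) − c)·q₂, giving q₂(c) = (113 − c − q₁)/2.
E[c₂] = 0.25·6 + 0.75·7 = 6.75
Firm 1's FOC against E[q₂] yields q₁ = (113 − 2·20 + E[c₂])/3 = (113 − 40 + 6.75)/3 = 26.5833.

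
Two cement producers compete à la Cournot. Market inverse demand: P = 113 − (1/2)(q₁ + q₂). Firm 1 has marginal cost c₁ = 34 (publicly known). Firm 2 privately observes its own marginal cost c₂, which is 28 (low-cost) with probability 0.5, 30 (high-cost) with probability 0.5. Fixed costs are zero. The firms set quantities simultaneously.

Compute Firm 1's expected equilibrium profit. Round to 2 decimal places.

1216.89

Each type of Firm 2 best-responds to q₁; Firm 1 best-responds to the expected q₂ over Firm 2's types.
Firm 2 with cost c maximizes (113 − (1/2)(q₁+q₂) − c)·q₂, giving q₂(c) = (113 − c − (1/2)q₁).
E[c₂] = 0.5·28 + 0.5·30 = 29
Firm 1's FOC against E[q₂] yields q₁ = (113 − 2·34 + E[c₂])/(3/2) = (113 − 68 + 29)/(3/2) = 49.3333.
E[P] = 113 − (1/2)·(q₁ + E[q₂]) = 58.6667; Firm 1's expected profit = (E[P] − 34)·q₁ = (58.6667 − 34)·49.3333 = 1216.89.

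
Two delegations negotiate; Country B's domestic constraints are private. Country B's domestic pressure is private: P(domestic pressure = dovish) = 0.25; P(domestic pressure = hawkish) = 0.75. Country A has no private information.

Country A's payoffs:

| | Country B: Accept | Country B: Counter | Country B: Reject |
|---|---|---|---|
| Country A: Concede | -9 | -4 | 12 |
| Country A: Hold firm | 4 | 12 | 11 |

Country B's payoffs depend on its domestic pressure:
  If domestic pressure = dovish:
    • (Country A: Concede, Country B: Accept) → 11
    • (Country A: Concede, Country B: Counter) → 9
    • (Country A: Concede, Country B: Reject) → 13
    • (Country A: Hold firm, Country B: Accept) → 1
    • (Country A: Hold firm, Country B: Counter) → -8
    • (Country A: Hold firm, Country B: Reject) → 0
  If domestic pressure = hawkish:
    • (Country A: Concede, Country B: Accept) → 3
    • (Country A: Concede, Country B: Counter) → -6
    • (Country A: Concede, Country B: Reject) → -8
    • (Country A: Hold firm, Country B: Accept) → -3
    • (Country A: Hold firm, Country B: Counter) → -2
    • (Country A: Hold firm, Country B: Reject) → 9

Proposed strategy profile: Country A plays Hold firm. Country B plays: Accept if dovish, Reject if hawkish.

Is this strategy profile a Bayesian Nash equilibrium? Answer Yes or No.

Country A plays Hold firm: E[Hold firm] = 0.25·(4) + 0.75·(11) = 9.25; E[Concede] = 6.75. Best-responding. ✓
Country B (domestic pressure dovish), facing Hold firm: Accept gives 1, Counter gives -8, Reject gives 0. Proposed Accept is best. ✓
Country B (domestic pressure hawkish), facing Hold firm: Accept gives -3, Counter gives -2, Reject gives 9. Proposed Reject is best. ✓

Yes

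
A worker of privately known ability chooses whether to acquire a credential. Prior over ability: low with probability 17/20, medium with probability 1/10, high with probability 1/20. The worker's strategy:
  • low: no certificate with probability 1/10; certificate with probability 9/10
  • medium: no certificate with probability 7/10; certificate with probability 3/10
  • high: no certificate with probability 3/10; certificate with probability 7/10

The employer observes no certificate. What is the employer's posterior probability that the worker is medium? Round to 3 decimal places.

P(no certificate) = (17/20)·(1/10) + (1/10)·(7/10) + (1/20)·(3/10) = 17/100
P(medium | no certificate) = ((1/10)·(7/10)) / (17/100) = (7/100) / (17/100) = 7/17

0.412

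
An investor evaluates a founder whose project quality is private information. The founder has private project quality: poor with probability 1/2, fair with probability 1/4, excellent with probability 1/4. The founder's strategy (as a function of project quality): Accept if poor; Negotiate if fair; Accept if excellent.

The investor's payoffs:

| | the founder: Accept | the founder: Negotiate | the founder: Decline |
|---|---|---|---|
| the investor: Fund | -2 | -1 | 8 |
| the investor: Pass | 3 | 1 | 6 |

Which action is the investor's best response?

E[Fund] = 1/2·(-2) + 1/4·(-1) + 1/4·(-2) = -7/4
E[Pass] = 1/2·(3) + 1/4·(1) + 1/4·(3) = 5/2
Best response: Pass (5/2 is the largest).

Pass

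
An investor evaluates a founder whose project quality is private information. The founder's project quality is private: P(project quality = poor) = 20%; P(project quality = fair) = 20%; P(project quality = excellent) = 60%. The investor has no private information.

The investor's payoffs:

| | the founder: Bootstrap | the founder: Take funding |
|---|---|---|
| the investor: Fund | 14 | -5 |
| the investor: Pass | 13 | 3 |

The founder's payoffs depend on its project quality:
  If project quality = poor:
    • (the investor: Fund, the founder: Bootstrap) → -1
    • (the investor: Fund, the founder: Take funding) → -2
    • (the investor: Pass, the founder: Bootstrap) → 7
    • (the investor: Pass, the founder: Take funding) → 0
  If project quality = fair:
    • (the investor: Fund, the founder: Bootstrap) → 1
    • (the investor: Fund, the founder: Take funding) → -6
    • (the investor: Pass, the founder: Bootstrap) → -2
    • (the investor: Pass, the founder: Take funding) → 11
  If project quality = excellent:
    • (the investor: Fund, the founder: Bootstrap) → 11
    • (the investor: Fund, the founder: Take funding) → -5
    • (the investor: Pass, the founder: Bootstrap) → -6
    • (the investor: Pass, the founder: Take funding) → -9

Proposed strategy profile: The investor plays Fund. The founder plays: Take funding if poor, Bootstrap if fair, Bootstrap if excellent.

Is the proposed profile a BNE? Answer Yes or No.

A profile is a BNE iff every type of every player is best-responding given beliefs about the other side.
The investor plays Fund: E[Fund] = 0.2·(-5) + 0.2·(14) + 0.6·(14) = 10.2; E[Pass] = 11. Not best-responding. ✗
The founder (project quality poor), facing Fund: Bootstrap gives -1, Take funding gives -2. Proposed Take funding is not best — profitable deviation exists. ✗
The founder (project quality fair), facing Fund: Bootstrap gives 1, Take funding gives -6. Proposed Bootstrap is best. ✓
The founder (project quality excellent), facing Fund: Bootstrap gives 11, Take funding gives -5. Proposed Bootstrap is best. ✓

No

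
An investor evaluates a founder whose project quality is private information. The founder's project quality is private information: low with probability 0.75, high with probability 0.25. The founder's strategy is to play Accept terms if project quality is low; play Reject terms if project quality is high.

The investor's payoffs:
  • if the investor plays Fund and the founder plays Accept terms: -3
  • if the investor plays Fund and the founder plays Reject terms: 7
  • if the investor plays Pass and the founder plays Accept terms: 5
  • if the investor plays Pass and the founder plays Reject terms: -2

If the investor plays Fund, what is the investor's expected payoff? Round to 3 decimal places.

E[Fund] = 0.75·(-3) + 0.25·7 = (-2.25) + 1.75 = -0.5

-0.500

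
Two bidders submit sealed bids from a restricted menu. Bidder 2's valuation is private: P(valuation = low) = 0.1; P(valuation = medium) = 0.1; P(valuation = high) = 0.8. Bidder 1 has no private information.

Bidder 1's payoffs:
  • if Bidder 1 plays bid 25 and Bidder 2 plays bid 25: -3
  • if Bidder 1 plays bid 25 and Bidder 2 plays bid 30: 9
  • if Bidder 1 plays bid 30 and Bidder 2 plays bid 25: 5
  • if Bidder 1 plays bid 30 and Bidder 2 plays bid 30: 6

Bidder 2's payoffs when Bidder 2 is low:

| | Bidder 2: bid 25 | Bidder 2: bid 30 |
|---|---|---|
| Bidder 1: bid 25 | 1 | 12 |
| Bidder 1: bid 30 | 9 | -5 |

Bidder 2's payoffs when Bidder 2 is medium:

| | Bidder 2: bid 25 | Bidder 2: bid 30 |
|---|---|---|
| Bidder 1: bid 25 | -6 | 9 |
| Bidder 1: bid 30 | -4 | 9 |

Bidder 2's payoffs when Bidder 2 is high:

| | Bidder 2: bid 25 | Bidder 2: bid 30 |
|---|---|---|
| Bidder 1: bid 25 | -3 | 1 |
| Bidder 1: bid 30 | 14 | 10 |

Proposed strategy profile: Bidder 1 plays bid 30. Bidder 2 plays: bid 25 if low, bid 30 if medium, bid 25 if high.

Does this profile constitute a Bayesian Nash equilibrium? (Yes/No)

Yes

A profile is a BNE iff every type of every player is best-responding given beliefs about the other side.
Bidder 1 plays bid 30: E[bid 30] = 0.1·(5) + 0.1·(6) + 0.8·(5) = 5.1; E[bid 25] = -1.8. Best-responding. ✓
Bidder 2 (valuation low), facing bid 30: bid 25 gives 9, bid 30 gives -5. Proposed bid 25 is best. ✓
Bidder 2 (valuation medium), facing bid 30: bid 25 gives -4, bid 30 gives 9. Proposed bid 30 is best. ✓
Bidder 2 (valuation high), facing bid 30: bid 25 gives 14, bid 30 gives 10. Proposed bid 25 is best. ✓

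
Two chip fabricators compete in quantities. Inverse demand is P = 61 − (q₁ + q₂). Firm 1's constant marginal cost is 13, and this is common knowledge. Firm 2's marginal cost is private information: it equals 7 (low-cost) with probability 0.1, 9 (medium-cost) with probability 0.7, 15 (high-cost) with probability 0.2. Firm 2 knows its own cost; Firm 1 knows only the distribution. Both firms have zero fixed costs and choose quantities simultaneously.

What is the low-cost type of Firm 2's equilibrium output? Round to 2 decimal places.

Firm 2 with cost c maximizes (61 − (q₁+q₂) − c)·q₂, giving q₂(c) = (61 − c − q₁)/2.
E[c₂] = 0.1·7 + 0.7·9 + 0.2·15 = 10
Firm 1's FOC against E[q₂] yields q₁ = (61 − 2·13 + E[c₂])/3 = (61 − 26 + 10)/3 = 15.
q₂(low-cost) = (61 − 7 − 15)/2 = 19.5.

19.50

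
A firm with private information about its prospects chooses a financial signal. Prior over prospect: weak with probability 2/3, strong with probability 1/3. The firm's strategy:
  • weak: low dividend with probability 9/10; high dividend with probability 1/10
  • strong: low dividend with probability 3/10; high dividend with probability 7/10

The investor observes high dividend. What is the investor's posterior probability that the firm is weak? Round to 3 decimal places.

0.222

P(high dividend) = (2/3)·(1/10) + (1/3)·(7/10) = 3/10
P(weak | high dividend) = ((2/3)·(1/10)) / (3/10) = (1/15) / (3/10) = 2/9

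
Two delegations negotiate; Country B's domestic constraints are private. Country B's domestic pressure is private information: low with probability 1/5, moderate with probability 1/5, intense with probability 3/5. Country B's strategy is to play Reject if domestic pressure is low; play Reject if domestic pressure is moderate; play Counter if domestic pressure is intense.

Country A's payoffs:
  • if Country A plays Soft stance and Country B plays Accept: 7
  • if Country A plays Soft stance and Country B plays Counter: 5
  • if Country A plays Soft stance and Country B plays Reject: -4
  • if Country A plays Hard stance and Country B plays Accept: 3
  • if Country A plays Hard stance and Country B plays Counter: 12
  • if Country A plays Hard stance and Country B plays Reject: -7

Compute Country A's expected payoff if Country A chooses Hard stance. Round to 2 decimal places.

Take the expectation over Country B's domestic pressure, weighting each type's action by its prior probability.
E[Hard stance] = 1/5·(-7) + 1/5·(-7) + 3/5·12 = (-7/5) + (-7/5) + 36/5 = 22/5

4.40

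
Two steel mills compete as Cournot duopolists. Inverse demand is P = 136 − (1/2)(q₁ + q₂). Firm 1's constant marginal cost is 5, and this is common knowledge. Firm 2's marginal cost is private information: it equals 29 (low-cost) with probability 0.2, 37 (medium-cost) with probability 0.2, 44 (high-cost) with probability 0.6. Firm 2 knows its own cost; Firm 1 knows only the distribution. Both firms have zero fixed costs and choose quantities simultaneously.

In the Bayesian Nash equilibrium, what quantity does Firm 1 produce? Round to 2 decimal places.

110.40

Firm 2 with cost c maximizes (136 − (1/2)(q₁+q₂) − c)·q₂, giving q₂(c) = (136 − c − (1/2)q₁).
E[c₂] = 0.2·29 + 0.2·37 + 0.6·44 = 39.6
Firm 1's FOC against E[q₂] yields q₁ = (136 − 2·5 + E[c₂])/(3/2) = (136 − 10 + 39.6)/(3/2) = 110.4.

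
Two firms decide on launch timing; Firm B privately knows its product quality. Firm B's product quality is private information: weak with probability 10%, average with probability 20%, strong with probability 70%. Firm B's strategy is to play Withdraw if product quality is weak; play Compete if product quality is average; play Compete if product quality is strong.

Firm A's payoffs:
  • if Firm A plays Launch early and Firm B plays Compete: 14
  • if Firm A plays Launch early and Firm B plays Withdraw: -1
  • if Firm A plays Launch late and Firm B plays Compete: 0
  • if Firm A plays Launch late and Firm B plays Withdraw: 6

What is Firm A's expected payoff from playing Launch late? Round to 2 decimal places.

E[Launch late] = 0.1·6 + 0.2·0 + 0.7·0 = 0.6 + 0 + 0 = 0.6

0.60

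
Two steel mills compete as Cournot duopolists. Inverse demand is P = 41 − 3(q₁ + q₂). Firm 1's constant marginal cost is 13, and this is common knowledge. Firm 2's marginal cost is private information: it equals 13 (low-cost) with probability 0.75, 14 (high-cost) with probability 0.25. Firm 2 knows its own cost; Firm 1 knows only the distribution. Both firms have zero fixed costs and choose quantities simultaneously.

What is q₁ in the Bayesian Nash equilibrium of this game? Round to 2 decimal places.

3.14

Type-c best response for Firm 2: q₂(c) = (41 − c)/6 − q₁/2.
Firm 1 maximizes expected profit; its first-order condition is 41 − 6q₁ − 3E[q₂] − 13 = 0.
Substituting E[q₂] and solving: E[c₂] = 13.25, so q₁ = (41 − 2·13 + 13.25)/9 = 3.13889.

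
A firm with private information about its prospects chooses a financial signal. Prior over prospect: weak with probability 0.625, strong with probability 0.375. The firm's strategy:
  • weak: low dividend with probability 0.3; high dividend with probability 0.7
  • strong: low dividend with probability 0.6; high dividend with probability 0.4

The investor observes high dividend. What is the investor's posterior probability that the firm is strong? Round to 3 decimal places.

0.255

Apply Bayes' rule using the sender's strategy as the likelihood.
P(high dividend) = 0.625·0.7 + 0.375·0.4 = 0.5875
P(strong | high dividend) = (0.375·0.4) / 0.5875 = 0.15 / 0.5875 = 0.255319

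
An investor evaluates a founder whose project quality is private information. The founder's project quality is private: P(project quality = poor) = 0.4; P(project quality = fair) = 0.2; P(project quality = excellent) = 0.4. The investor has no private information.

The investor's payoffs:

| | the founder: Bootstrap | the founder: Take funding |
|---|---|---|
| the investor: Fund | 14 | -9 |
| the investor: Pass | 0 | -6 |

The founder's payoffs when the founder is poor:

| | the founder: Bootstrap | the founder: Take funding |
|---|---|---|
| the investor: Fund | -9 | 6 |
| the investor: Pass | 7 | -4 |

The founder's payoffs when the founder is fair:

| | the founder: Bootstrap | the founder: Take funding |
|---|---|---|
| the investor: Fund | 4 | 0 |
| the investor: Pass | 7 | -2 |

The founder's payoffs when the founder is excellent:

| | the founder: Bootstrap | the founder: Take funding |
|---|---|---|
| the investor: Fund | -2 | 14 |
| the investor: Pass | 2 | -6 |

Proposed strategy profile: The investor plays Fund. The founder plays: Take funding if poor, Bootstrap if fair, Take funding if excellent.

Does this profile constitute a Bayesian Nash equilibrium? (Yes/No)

The investor plays Fund: E[Fund] = 0.4·(-9) + 0.2·(14) + 0.4·(-9) = -4.4; E[Pass] = -4.8. Best-responding. ✓
The founder (project quality poor), facing Fund: Bootstrap gives -9, Take funding gives 6. Proposed Take funding is best. ✓
The founder (project quality fair), facing Fund: Bootstrap gives 4, Take funding gives 0. Proposed Bootstrap is best. ✓
The founder (project quality excellent), facing Fund: Bootstrap gives -2, Take funding gives 14. Proposed Take funding is best. ✓

Yes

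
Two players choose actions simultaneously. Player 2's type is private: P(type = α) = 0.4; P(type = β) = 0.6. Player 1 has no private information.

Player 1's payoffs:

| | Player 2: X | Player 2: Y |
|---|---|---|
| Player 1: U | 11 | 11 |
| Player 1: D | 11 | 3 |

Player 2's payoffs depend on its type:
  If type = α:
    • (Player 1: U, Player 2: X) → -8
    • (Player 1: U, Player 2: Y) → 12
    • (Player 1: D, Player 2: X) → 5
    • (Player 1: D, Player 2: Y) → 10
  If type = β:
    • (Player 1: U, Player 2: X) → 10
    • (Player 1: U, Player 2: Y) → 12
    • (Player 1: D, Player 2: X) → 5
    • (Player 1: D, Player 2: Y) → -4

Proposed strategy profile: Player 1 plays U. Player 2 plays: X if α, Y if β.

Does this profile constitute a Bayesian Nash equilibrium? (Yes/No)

A profile is a BNE iff every type of every player is best-responding given beliefs about the other side.
Player 1 plays U: E[U] = 0.4·(11) + 0.6·(11) = 11; E[D] = 6.2. Best-responding. ✓
Player 2 (type α), facing U: X gives -8, Y gives 12. Proposed X is not best — profitable deviation exists. ✗
Player 2 (type β), facing U: X gives 10, Y gives 12. Proposed Y is best. ✓

No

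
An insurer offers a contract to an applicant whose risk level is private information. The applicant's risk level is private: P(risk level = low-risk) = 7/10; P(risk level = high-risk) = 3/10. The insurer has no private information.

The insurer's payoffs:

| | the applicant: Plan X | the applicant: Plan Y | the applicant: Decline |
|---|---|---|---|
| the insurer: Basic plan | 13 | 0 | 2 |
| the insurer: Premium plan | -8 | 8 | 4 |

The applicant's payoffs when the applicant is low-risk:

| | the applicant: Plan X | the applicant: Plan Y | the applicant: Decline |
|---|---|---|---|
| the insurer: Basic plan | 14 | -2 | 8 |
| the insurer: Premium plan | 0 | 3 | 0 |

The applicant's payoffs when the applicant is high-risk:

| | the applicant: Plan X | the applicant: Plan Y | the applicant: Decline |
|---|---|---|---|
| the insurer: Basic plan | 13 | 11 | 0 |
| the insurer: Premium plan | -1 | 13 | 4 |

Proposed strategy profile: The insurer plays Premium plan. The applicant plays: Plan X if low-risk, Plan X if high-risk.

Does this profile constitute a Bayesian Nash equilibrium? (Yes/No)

No

The insurer plays Premium plan: E[Premium plan] = 7/10·(-8) + 3/10·(-8) = -8; E[Basic plan] = 13. Not best-responding. ✗
The applicant (risk level low-risk), facing Premium plan: Plan X gives 0, Plan Y gives 3, Decline gives 0. Proposed Plan X is not best — profitable deviation exists. ✗
The applicant (risk level high-risk), facing Premium plan: Plan X gives -1, Plan Y gives 13, Decline gives 4. Proposed Plan X is not best — profitable deviation exists. ✗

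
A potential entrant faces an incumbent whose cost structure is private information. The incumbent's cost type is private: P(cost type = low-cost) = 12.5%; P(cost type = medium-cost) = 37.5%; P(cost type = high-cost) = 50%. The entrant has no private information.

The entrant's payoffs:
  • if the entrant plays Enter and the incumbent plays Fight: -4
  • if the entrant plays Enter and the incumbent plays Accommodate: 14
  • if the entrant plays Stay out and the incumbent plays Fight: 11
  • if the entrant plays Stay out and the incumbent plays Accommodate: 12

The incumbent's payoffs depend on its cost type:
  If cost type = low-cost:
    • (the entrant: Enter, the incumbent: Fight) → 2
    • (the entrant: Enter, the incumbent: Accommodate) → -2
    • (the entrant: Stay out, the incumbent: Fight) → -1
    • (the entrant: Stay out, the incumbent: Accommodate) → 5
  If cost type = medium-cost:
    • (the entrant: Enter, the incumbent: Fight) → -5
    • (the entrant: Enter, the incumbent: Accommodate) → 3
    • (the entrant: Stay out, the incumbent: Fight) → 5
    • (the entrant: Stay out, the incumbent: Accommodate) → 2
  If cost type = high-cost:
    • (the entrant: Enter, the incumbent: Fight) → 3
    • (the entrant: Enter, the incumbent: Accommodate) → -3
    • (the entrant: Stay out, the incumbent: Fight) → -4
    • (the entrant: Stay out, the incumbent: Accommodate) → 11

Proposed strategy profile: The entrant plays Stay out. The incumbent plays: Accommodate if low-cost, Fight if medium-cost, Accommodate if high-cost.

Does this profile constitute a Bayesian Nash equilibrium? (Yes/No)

Yes

A profile is a BNE iff every type of every player is best-responding given beliefs about the other side.
The entrant plays Stay out: E[Stay out] = 0.125·(12) + 0.375·(11) + 0.5·(12) = 11.625; E[Enter] = 7.25. Best-responding. ✓
The incumbent (cost type low-cost), facing Stay out: Fight gives -1, Accommodate gives 5. Proposed Accommodate is best. ✓
The incumbent (cost type medium-cost), facing Stay out: Fight gives 5, Accommodate gives 2. Proposed Fight is best. ✓
The incumbent (cost type high-cost), facing Stay out: Fight gives -4, Accommodate gives 11. Proposed Accommodate is best. ✓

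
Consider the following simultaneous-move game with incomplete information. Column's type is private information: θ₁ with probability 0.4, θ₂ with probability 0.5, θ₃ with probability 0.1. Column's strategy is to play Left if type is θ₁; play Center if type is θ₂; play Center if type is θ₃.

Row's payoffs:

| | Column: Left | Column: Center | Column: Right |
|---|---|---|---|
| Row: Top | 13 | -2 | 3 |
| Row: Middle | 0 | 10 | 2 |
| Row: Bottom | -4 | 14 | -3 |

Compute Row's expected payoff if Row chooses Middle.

6

E[Middle] = 0.4·0 + 0.5·10 + 0.1·10 = 0 + 5 + 1 = 6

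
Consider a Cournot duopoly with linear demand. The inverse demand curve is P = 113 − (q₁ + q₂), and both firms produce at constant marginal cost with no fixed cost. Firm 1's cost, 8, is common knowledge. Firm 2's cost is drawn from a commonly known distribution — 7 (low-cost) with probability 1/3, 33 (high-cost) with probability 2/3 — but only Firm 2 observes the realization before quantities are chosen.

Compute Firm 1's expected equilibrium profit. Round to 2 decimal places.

Type-c best response for Firm 2: q₂(c) = (113 − c)/2 − q₁/2.
Firm 1 maximizes expected profit; its first-order condition is 113 − 2q₁ − E[q₂] − 8 = 0.
Substituting E[q₂] and solving: E[c₂] = 24.3333, so q₁ = (113 − 2·8 + 24.3333)/3 = 40.4444.
E[P] = 113 − (q₁ + E[q₂]) = 48.4444; Firm 1's expected profit = (E[P] − 8)·q₁ = (48.4444 − 8)·40.4444 = 1635.75.

1635.75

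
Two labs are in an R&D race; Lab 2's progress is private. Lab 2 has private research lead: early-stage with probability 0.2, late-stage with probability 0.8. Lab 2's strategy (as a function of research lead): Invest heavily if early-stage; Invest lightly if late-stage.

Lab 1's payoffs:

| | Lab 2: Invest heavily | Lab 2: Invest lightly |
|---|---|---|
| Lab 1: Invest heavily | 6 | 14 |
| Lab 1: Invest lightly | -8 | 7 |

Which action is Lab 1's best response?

Compute Lab 1's expected payoff for each action, taking the expectation over Lab 2's type.
E[Invest heavily] = 0.2·(6) + 0.8·(14) = 12.4
E[Invest lightly] = 0.2·(-8) + 0.8·(7) = 4
Best response: Invest heavily (12.4 is the largest).

Invest heavily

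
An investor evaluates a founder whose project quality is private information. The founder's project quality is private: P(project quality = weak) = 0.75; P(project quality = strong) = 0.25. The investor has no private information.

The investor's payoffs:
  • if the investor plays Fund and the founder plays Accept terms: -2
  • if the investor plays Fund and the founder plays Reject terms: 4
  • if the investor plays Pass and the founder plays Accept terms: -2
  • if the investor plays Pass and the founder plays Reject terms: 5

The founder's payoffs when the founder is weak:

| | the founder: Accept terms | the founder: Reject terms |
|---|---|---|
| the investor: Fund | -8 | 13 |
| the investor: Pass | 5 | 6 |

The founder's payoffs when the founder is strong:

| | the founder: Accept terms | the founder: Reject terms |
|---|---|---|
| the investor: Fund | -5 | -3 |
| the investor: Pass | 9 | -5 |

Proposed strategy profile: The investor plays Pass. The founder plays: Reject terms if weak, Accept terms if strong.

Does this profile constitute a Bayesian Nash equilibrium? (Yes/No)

The investor plays Pass: E[Pass] = 0.75·(5) + 0.25·(-2) = 3.25; E[Fund] = 2.5. Best-responding. ✓
The founder (project quality weak), facing Pass: Accept terms gives 5, Reject terms gives 6. Proposed Reject terms is best. ✓
The founder (project quality strong), facing Pass: Accept terms gives 9, Reject terms gives -5. Proposed Accept terms is best. ✓

Yes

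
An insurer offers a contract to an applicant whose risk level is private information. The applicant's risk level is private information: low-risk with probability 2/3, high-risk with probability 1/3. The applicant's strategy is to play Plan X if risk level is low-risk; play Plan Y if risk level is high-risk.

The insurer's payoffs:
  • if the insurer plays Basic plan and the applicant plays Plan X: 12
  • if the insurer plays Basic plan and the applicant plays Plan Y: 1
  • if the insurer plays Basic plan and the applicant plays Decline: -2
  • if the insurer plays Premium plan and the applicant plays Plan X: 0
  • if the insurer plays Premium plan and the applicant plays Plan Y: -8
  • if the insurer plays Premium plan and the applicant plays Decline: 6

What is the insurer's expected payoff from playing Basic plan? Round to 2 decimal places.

8.33

Take the expectation over the applicant's risk level, weighting each type's action by its prior probability.
E[Basic plan] = 2/3·12 + 1/3·1 = 8 + 1/3 = 25/3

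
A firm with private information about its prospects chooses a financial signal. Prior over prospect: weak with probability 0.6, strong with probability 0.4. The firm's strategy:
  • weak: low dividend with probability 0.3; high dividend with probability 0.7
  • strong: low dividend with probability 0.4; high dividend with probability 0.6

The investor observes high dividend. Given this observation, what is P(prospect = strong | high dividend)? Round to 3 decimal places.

0.364

P(high dividend) = 0.6·0.7 + 0.4·0.6 = 0.66
P(strong | high dividend) = (0.4·0.6) / 0.66 = 0.24 / 0.66 = 0.363636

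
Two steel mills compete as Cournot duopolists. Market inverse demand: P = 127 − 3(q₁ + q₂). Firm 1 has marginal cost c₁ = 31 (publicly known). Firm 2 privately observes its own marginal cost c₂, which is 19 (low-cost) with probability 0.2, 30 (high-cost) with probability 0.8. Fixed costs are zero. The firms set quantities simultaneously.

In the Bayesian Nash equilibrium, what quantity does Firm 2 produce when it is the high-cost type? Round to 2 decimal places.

Type-c best response for Firm 2: q₂(c) = (127 − c)/6 − q₁/2.
Firm 1 maximizes expected profit; its first-order condition is 127 − 6q₁ − 3E[q₂] − 31 = 0.
Substituting E[q₂] and solving: E[c₂] = 27.8, so q₁ = (127 − 2·31 + 27.8)/9 = 10.3111.
q₂(high-cost) = (127 − 30 − 3·10.3111)/6 = 11.0111.

11.01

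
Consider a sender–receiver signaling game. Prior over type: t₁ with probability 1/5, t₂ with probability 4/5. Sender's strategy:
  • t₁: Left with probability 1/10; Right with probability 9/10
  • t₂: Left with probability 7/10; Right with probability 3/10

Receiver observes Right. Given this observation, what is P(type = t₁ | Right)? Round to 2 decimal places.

0.43

P(Right) = (1/5)·(9/10) + (4/5)·(3/10) = 21/50
P(t₁ | Right) = ((1/5)·(9/10)) / (21/50) = (9/50) / (21/50) = 3/7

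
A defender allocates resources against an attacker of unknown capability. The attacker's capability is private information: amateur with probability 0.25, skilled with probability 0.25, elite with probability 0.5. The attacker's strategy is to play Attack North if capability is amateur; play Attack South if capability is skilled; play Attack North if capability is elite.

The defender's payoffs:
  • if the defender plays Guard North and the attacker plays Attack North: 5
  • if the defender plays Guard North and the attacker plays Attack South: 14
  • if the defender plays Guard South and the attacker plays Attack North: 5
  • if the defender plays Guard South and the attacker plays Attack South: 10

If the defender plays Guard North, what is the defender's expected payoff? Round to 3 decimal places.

7.250

E[Guard North] = 0.25·5 + 0.25·14 + 0.5·5 = 1.25 + 3.5 + 2.5 = 7.25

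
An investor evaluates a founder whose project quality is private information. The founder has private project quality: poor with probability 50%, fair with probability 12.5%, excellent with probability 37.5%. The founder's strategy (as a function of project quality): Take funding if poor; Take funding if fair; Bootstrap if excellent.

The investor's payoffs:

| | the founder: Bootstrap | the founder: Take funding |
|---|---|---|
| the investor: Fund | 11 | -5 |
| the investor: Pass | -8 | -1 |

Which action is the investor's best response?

E[Fund] = 0.5·(-5) + 0.125·(-5) + 0.375·(11) = 1
E[Pass] = 0.5·(-1) + 0.125·(-1) + 0.375·(-8) = -3.625
Best response: Fund (1 is the largest).

Fund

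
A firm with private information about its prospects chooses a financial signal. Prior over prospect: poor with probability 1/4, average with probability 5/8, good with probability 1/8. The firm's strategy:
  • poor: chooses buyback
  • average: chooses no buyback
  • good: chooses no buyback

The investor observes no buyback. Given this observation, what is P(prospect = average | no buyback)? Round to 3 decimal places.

P(no buyback) = (1/4)·0 + (5/8)·1 + (1/8)·1 = 3/4
P(average | no buyback) = ((5/8)·1) / (3/4) = (5/8) / (3/4) = 5/6

0.833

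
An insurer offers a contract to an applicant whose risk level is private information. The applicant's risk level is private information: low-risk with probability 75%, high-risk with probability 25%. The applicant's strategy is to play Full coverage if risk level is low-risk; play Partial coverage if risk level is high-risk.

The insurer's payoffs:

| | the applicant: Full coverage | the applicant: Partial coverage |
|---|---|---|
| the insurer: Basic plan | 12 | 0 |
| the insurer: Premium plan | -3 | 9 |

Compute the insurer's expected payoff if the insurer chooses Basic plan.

Take the expectation over the applicant's risk level, weighting each type's action by its prior probability.
E[Basic plan] = 0.75·12 + 0.25·0 = 9 + 0 = 9

9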